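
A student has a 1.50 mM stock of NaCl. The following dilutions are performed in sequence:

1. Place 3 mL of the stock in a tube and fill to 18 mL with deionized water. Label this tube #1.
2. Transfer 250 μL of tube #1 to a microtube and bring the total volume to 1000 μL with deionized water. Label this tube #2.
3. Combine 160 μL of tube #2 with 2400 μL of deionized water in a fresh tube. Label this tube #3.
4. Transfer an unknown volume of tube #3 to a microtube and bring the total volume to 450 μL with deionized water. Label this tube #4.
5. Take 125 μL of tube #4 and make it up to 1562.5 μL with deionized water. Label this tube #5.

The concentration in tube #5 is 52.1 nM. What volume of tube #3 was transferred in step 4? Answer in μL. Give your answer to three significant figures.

Step 1: 3 mL brought to 18 mL → factor 18/3 = 6
Step 2: 250 μL brought to 1000 μL → factor 1000/250 = 4
Step 3: 160 μL + 2400 μL = 2560 μL total → factor 2560/160 = 16
Step 4: v brought to 450 μL → factor = 450 μL/v
Step 5: 125 μL brought to 1562.5 μL → factor 1562.5/125 = 12.5
Product of known-step factors = 4800
Overall factor = 1.50 mM / (52.1 nM) = 28791
Step-4 factor = 28791 / 4800 = 5.9981
v = 450 μL / 5.9981 = 75.0 μL

75.0 μL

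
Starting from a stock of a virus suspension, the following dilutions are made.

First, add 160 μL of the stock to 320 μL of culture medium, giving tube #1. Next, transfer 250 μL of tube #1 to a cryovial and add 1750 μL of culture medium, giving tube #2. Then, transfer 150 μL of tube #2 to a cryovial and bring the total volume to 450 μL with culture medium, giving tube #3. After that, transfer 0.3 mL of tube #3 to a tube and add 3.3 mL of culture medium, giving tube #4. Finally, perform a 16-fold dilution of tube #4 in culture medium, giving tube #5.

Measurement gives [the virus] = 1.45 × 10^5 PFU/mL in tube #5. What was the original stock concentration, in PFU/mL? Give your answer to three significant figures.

Step 1: 160 μL + 320 μL = 480 μL total → factor 480/160 = 3
Step 2: 250 μL + 1750 μL = 2000 μL total → factor 2000/250 = 8
Step 3: 150 μL brought to 450 μL → factor 450/150 = 3
Step 4: 0.3 mL + 3.3 mL = 3.6 mL total → factor 3.6/0.3 = 12
Step 5: 16-fold → factor 16
Overall dilution factor = 3 × 8 × 3 × 12 × 16 = 13824
Stock = 1.45 × 10^5 PFU/mL × 13824 = 2.00 × 10^9 PFU/mL

2.00 × 10^9 PFU/mL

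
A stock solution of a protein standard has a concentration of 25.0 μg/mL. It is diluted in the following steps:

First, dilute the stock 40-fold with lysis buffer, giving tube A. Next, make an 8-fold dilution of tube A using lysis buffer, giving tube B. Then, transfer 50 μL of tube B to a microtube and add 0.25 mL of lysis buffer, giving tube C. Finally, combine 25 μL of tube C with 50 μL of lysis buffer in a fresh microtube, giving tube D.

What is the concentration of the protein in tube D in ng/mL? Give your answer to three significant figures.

Step 1: 40-fold → factor 40
Step 2: 8-fold → factor 8
Step 3: 50 μL + 0.25 mL = 300 μL total → factor 300/50 = 6
Step 4: 25 μL + 50 μL = 75 μL total → factor 75/25 = 3
Overall dilution factor = 40 × 8 × 6 × 3 = 5760
Final = 25.0 μg/mL / 5760 = 0.004340 μg/mL = 4.34 ng/mL

4.34 ng/mL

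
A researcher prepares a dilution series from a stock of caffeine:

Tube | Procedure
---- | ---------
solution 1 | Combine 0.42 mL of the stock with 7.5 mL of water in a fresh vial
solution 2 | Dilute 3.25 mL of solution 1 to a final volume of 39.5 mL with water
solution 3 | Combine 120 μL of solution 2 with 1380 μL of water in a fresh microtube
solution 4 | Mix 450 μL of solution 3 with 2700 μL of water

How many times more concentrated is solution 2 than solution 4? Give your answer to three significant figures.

87.5

Step 1: 0.42 mL + 7.5 mL = 7.92 mL total → factor 7.92/0.42 = 18.857
Step 2: 3.25 mL brought to 39.5 mL → factor 39.5/3.25 = 12.154
Step 3: 120 μL + 1380 μL = 1500 μL total → factor 1500/120 = 12.5
Step 4: 450 μL + 2700 μL = 3150 μL total → factor 3150/450 = 7
Dilution factor to solution 2 = 229.19; to solution 4 = 20054
[solution 2]/[solution 4] = (factor to solution 4)/(factor to solution 2) = 20054/229.19 = 87.5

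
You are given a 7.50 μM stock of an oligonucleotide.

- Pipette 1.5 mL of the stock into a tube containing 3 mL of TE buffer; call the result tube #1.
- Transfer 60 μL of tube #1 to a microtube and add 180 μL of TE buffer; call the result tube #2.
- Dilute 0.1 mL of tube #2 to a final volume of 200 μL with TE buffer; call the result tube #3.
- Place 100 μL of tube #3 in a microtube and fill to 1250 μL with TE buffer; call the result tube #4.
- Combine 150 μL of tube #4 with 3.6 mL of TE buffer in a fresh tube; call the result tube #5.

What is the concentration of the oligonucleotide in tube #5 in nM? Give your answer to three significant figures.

1.00 nM

Step 1: 1.5 mL + 3 mL = 4.5 mL total → factor 4.5/1.5 = 3
Step 2: 60 μL + 180 μL = 240 μL total → factor 240/60 = 4
Step 3: 0.1 mL brought to 200 μL → factor 0.2/0.1 = 2
Step 4: 100 μL brought to 1250 μL → factor 1250/100 = 12.5
Step 5: 150 μL + 3.6 mL = 3750 μL total → factor 3750/150 = 25
Overall dilution factor = 3 × 4 × 2 × 12.5 × 25 = 7500
Final = 7.50 μM / 7500 = 0.001000 μM = 1.00 nM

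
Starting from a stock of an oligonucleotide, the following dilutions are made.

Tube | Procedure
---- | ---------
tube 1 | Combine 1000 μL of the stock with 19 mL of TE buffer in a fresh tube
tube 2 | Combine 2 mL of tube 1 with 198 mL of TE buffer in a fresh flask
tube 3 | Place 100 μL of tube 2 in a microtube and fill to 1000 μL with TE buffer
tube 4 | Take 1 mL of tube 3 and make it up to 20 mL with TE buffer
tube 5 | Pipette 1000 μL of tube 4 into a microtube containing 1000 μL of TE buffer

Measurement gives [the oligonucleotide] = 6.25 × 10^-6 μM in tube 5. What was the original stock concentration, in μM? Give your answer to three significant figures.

Step 1: 1000 μL + 19 mL = 20000 μL total → factor 20000/1000 = 20
Step 2: 2 mL + 198 mL = 200 mL total → factor 200/2 = 100
Step 3: 100 μL brought to 1000 μL → factor 1000/100 = 10
Step 4: 1 mL brought to 20 mL → factor 20/1 = 20
Step 5: 1000 μL + 1000 μL = 2000 μL total → factor 2000/1000 = 2
Overall dilution factor = 20 × 100 × 10 × 20 × 2 = 8 × 10^5
Stock = 6.25 × 10^-6 μM × 8 × 10^5 = 5.00 μM

5.00 μM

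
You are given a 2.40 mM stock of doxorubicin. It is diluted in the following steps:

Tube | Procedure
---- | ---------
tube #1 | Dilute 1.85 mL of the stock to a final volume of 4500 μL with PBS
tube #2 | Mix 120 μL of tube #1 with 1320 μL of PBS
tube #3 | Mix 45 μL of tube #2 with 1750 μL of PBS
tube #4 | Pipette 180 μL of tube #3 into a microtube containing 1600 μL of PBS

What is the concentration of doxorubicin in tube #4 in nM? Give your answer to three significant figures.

Step 1: 1.85 mL brought to 4500 μL → factor 4.5/1.85 = 2.4324
Step 2: 120 μL + 1320 μL = 1440 μL total → factor 1440/120 = 12
Step 3: 45 μL + 1750 μL = 1795 μL total → factor 1795/45 = 39.889
Step 4: 180 μL + 1600 μL = 1780 μL total → factor 1780/180 = 9.8889
Overall dilution factor = 2.4324 × 12 × 39.889 × 9.8889 = 11514
Final = 2.40 mM / 11514 = 0.0002084 mM = 208 nM

208 nM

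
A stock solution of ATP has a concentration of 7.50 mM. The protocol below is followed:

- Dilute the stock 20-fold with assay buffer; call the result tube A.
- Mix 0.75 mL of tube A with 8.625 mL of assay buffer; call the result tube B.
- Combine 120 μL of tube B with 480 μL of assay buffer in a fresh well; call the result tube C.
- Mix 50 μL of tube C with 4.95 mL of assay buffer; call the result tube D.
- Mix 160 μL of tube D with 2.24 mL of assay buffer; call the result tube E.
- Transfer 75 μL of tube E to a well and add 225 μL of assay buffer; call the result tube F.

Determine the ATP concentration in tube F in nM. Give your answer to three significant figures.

1.00 nM

Step 1: 20-fold → factor 20
Step 2: 0.75 mL + 8.625 mL = 9.375 mL total → factor 9.375/0.75 = 12.5
Step 3: 120 μL + 480 μL = 600 μL total → factor 600/120 = 5
Step 4: 50 μL + 4.95 mL = 5000 μL total → factor 5000/50 = 100
Step 5: 160 μL + 2.24 mL = 2400 μL total → factor 2400/160 = 15
Step 6: 75 μL + 225 μL = 300 μL total → factor 300/75 = 4
Overall dilution factor = 20 × 12.5 × 5 × 100 × 15 × 4 = 7.5 × 10^6
Final = 7.50 mM / 7.5 × 10^6 = 1.000 × 10^-6 mM = 1.00 nM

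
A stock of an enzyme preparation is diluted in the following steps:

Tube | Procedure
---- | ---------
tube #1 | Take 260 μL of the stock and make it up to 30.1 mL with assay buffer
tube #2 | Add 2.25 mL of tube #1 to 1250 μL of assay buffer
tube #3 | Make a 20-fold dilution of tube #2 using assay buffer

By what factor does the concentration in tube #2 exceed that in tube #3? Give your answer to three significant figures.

Step 1: 260 μL brought to 30.1 mL → factor 30100/260 = 115.77
Step 2: 2.25 mL + 1250 μL = 3.5 mL total → factor 3.5/2.25 = 1.5556
Step 3: 20-fold → factor 20
Dilution factor to tube #2 = 180.09; to tube #3 = 3601.7
[tube #2]/[tube #3] = (factor to tube #3)/(factor to tube #2) = 3601.7/180.09 = 20.0

20.0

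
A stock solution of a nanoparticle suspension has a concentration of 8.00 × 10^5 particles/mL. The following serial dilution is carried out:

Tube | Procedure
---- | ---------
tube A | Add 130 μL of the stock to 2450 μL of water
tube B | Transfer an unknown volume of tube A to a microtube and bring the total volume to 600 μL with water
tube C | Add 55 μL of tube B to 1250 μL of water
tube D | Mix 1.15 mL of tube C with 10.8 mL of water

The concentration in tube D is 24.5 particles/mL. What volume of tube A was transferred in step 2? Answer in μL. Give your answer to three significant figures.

Step 1: 130 μL + 2450 μL = 2580 μL total → factor 2580/130 = 19.846
Step 2: v brought to 600 μL → factor = 600 μL/v
Step 3: 55 μL + 1250 μL = 1305 μL total → factor 1305/55 = 23.727
Step 4: 1.15 mL + 10.8 mL = 11.95 mL total → factor 11.95/1.15 = 10.391
Product of known-step factors = 4893.2
Overall factor = 8.00 × 10^5 particles/mL / (24.5 particles/mL) = 32653
Step-2 factor = 32653 / 4893.2 = 6.6731
v = 600 μL / 6.6731 = 89.9 μL

89.9 μL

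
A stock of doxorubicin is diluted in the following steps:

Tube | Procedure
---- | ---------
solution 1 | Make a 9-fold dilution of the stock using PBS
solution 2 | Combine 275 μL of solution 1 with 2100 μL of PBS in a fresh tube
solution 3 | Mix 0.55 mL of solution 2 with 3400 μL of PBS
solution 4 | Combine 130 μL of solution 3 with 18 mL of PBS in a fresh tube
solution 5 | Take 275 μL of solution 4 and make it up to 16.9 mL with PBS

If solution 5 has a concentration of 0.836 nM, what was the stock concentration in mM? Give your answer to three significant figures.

4.00 mM

Step 1: 9-fold → factor 9
Step 2: 275 μL + 2100 μL = 2375 μL total → factor 2375/275 = 8.6364
Step 3: 0.55 mL + 3400 μL = 3.95 mL total → factor 3.95/0.55 = 7.1818
Step 4: 130 μL + 18 mL = 18130 μL total → factor 18130/130 = 139.46
Step 5: 275 μL brought to 16.9 mL → factor 16900/275 = 61.455
Overall dilution factor = 9 × 8.6364 × 7.1818 × 139.46 × 61.455 = 4.7843 × 10^6
Stock = 0.836 nM × 4.7843 × 10^6 = 4.000 × 10^6 nM = 4.00 mM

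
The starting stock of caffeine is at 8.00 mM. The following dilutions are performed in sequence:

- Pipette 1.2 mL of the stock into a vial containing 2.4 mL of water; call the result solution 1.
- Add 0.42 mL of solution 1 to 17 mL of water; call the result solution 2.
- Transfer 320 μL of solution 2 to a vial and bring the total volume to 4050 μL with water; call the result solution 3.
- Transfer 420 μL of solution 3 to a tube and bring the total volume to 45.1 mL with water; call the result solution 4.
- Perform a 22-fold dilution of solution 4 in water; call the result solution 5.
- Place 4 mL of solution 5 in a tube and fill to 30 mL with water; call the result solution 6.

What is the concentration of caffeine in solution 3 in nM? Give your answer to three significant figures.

Step 1: 1.2 mL + 2.4 mL = 3.6 mL total → factor 3.6/1.2 = 3
Step 2: 0.42 mL + 17 mL = 17.42 mL total → factor 17.42/0.42 = 41.476
Step 3: 320 μL brought to 4050 μL → factor 4050/320 = 12.656
Dilution factor through solution 3 = 3 × 41.476 × 12.656 = 1574.8
[solution 3] = 8.00 mM / 1574.8 = 0.005080 mM = 5.08 × 10^3 nM

5.08 × 10^3 nM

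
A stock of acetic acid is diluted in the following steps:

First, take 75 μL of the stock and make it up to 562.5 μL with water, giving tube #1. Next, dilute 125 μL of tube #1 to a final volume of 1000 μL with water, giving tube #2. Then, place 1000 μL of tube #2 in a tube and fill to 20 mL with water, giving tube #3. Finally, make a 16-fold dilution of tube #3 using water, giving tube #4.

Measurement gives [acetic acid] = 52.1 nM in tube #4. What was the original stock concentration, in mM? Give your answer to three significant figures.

Step 1: 75 μL brought to 562.5 μL → factor 562.5/75 = 7.5
Step 2: 125 μL brought to 1000 μL → factor 1000/125 = 8
Step 3: 1000 μL brought to 20 mL → factor 20000/1000 = 20
Step 4: 16-fold → factor 16
Overall dilution factor = 7.5 × 8 × 20 × 16 = 19200
Stock = 52.1 nM × 19200 = 1.000 × 10^6 nM = 1.00 mM

1.00 mM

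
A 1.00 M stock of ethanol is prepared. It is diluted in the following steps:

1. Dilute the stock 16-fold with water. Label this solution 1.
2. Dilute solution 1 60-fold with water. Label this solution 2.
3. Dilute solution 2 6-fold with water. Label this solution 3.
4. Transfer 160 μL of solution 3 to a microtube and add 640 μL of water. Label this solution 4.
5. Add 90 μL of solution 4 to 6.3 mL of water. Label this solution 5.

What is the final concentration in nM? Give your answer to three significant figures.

489 nM

Step 1: 16-fold → factor 16
Step 2: 60-fold → factor 60
Step 3: 6-fold → factor 6
Step 4: 160 μL + 640 μL = 800 μL total → factor 800/160 = 5
Step 5: 90 μL + 6.3 mL = 6390 μL total → factor 6390/90 = 71
Overall dilution factor = 16 × 60 × 6 × 5 × 71 = 2.0448 × 10^6
Final = 1.00 M / 2.0448 × 10^6 = 4.890 × 10^-7 M = 489 nM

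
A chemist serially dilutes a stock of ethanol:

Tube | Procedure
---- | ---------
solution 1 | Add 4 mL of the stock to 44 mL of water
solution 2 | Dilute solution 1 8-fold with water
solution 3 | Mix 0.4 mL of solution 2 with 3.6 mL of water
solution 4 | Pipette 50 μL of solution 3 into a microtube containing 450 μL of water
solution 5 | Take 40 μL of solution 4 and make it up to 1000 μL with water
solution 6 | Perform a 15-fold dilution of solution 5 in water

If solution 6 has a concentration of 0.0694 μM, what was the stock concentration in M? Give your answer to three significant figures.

Step 1: 4 mL + 44 mL = 48 mL total → factor 48/4 = 12
Step 2: 8-fold → factor 8
Step 3: 0.4 mL + 3.6 mL = 4 mL total → factor 4/0.4 = 10
Step 4: 50 μL + 450 μL = 500 μL total → factor 500/50 = 10
Step 5: 40 μL brought to 1000 μL → factor 1000/40 = 25
Step 6: 15-fold → factor 15
Overall dilution factor = 12 × 8 × 10 × 10 × 25 × 15 = 3.6 × 10^6
Stock = 0.0694 μM × 3.6 × 10^6 = 2.498 × 10^5 μM = 0.250 M

0.250 M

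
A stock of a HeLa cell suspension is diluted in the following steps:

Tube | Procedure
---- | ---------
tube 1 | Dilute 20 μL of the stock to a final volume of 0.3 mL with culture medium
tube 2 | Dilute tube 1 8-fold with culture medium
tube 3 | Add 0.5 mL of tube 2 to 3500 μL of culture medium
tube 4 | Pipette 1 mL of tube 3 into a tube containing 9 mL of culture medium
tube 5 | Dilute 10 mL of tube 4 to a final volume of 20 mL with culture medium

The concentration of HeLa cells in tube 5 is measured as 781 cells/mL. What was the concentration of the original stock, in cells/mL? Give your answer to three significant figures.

Step 1: 20 μL brought to 0.3 mL → factor 300/20 = 15
Step 2: 8-fold → factor 8
Step 3: 0.5 mL + 3500 μL = 4 mL total → factor 4/0.5 = 8
Step 4: 1 mL + 9 mL = 10 mL total → factor 10/1 = 10
Step 5: 10 mL brought to 20 mL → factor 20/10 = 2
Overall dilution factor = 15 × 8 × 8 × 10 × 2 = 19200
Stock = 781 cells/mL × 19200 = 1.50 × 10^7 cells/mL

1.50 × 10^7 cells/mL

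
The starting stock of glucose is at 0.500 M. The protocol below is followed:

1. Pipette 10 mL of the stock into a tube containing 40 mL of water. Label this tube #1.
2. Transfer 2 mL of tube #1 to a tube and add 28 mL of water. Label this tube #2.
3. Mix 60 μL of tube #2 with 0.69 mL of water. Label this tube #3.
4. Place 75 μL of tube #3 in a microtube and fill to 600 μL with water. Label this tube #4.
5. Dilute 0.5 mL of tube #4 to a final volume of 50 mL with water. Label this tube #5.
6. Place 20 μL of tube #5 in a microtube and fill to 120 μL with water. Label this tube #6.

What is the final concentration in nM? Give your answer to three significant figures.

Step 1: 10 mL + 40 mL = 50 mL total → factor 50/10 = 5
Step 2: 2 mL + 28 mL = 30 mL total → factor 30/2 = 15
Step 3: 60 μL + 0.69 mL = 750 μL total → factor 750/60 = 12.5
Step 4: 75 μL brought to 600 μL → factor 600/75 = 8
Step 5: 0.5 mL brought to 50 mL → factor 50/0.5 = 100
Step 6: 20 μL brought to 120 μL → factor 120/20 = 6
Overall dilution factor = 5 × 15 × 12.5 × 8 × 100 × 6 = 4.5 × 10^6
Final = 0.500 M / 4.5 × 10^6 = 1.111 × 10^-7 M = 111 nM

111 nM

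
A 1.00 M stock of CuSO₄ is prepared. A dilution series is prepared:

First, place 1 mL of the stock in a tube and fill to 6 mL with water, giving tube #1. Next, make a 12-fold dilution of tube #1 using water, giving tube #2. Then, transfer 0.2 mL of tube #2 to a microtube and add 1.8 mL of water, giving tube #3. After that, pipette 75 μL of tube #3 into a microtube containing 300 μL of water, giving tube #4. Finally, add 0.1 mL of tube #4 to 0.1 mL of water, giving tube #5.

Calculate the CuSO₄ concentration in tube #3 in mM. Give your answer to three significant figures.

Step 1: 1 mL brought to 6 mL → factor 6/1 = 6
Step 2: 12-fold → factor 12
Step 3: 0.2 mL + 1.8 mL = 2 mL total → factor 2/0.2 = 10
Dilution factor through tube #3 = 6 × 12 × 10 = 720
[tube #3] = 1.00 M / 720 = 0.001389 M = 1.39 mM

1.39 mM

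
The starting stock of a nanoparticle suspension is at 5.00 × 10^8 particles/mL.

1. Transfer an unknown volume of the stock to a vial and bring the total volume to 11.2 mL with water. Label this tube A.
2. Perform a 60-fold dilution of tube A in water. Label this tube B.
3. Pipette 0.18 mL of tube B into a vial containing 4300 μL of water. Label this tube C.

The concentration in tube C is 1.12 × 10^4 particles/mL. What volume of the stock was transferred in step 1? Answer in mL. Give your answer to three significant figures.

0.375 mL

Step 1: v brought to 11.2 mL → factor = 11.2 mL/v
Step 2: 60-fold → factor 60
Step 3: 0.18 mL + 4300 μL = 4.48 mL total → factor 4.48/0.18 = 24.889
Product of known-step factors = 1493.3
Overall factor = 5.00 × 10^8 particles/mL / (1.12 × 10^4 particles/mL) = 44643
Step-1 factor = 44643 / 1493.3 = 29.895
v = 11.2 mL / 29.895 = 0.375 mL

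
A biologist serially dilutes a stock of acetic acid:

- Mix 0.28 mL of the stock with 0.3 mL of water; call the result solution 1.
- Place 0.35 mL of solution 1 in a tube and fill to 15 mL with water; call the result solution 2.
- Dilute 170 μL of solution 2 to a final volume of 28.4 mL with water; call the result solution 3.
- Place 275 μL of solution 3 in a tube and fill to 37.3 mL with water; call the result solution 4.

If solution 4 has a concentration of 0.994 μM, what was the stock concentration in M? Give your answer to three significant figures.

Step 1: 0.28 mL + 0.3 mL = 0.58 mL total → factor 0.58/0.28 = 2.0714
Step 2: 0.35 mL brought to 15 mL → factor 15/0.35 = 42.857
Step 3: 170 μL brought to 28.4 mL → factor 28400/170 = 167.06
Step 4: 275 μL brought to 37.3 mL → factor 37300/275 = 135.64
Overall dilution factor = 2.0714 × 42.857 × 167.06 × 135.64 = 2.0116 × 10^6
Stock = 0.994 μM × 2.0116 × 10^6 = 2.000 × 10^6 μM = 2.00 M

2.00 M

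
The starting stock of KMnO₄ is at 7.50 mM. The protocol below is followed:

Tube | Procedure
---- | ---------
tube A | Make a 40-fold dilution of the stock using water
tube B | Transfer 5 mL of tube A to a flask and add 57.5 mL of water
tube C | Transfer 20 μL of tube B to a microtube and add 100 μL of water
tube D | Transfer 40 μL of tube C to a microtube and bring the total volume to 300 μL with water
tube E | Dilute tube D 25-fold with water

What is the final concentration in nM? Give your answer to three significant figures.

13.3 nM

Step 1: 40-fold → factor 40
Step 2: 5 mL + 57.5 mL = 62.5 mL total → factor 62.5/5 = 12.5
Step 3: 20 μL + 100 μL = 120 μL total → factor 120/20 = 6
Step 4: 40 μL brought to 300 μL → factor 300/40 = 7.5
Step 5: 25-fold → factor 25
Overall dilution factor = 40 × 12.5 × 6 × 7.5 × 25 = 5.625 × 10^5
Final = 7.50 mM / 5.625 × 10^5 = 1.333 × 10^-5 mM = 13.3 nM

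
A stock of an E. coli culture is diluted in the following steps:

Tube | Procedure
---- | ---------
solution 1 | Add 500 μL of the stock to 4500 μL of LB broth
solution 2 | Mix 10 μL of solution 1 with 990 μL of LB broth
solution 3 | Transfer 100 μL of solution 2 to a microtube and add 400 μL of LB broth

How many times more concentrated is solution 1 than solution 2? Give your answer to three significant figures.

Step 1: 500 μL + 4500 μL = 5000 μL total → factor 5000/500 = 10
Step 2: 10 μL + 990 μL = 1000 μL total → factor 1000/10 = 100
Dilution factor to solution 1 = 10; to solution 2 = 1000
[solution 1]/[solution 2] = (factor to solution 2)/(factor to solution 1) = 1000/10 = 100

100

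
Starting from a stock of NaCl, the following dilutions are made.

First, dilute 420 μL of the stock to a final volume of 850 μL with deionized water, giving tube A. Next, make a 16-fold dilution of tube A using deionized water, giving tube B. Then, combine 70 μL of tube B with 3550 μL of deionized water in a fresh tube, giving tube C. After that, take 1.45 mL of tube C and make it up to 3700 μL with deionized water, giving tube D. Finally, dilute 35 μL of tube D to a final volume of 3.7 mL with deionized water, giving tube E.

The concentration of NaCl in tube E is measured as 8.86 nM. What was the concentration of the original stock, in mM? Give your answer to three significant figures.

Step 1: 420 μL brought to 850 μL → factor 850/420 = 2.0238
Step 2: 16-fold → factor 16
Step 3: 70 μL + 3550 μL = 3620 μL total → factor 3620/70 = 51.714
Step 4: 1.45 mL brought to 3700 μL → factor 3.7/1.45 = 2.5517
Step 5: 35 μL brought to 3.7 mL → factor 3700/35 = 105.71
Overall dilution factor = 2.0238 × 16 × 51.714 × 2.5517 × 105.71 = 4.5172 × 10^5
Stock = 8.86 nM × 4.5172 × 10^5 = 4.002 × 10^6 nM = 4.00 mM

4.00 mM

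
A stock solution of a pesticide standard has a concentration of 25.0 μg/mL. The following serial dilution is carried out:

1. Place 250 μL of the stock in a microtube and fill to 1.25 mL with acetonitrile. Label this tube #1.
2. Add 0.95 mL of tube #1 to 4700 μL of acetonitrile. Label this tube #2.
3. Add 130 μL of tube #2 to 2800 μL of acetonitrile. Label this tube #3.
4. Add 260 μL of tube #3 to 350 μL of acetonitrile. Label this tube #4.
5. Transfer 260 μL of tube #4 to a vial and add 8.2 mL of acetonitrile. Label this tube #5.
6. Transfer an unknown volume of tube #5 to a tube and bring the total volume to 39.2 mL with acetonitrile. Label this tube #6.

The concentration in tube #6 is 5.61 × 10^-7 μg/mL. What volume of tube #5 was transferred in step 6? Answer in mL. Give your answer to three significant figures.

Step 1: 250 μL brought to 1.25 mL → factor 1250/250 = 5
Step 2: 0.95 mL + 4700 μL = 5.65 mL total → factor 5.65/0.95 = 5.9474
Step 3: 130 μL + 2800 μL = 2930 μL total → factor 2930/130 = 22.538
Step 4: 260 μL + 350 μL = 610 μL total → factor 610/260 = 2.3462
Step 5: 260 μL + 8.2 mL = 8460 μL total → factor 8460/260 = 32.538
Step 6: v brought to 39.2 mL → factor = 39.2 mL/v
Product of known-step factors = 51165
Overall factor = 25.0 μg/mL / (5.61 × 10^-7 μg/mL) = 4.4563 × 10^7
Step-6 factor = 4.4563 × 10^7 / 51165 = 870.97
v = 39.2 mL / 870.97 = 0.0450 mL

0.0450 mL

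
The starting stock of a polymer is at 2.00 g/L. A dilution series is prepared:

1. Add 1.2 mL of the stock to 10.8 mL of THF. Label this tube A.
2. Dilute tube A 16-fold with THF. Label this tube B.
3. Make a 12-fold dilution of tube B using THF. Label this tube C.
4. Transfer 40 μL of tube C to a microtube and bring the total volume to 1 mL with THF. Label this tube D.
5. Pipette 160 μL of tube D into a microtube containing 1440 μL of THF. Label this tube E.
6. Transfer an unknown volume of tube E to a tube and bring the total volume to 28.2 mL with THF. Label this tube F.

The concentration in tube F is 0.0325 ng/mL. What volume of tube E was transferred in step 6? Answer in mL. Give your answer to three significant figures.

Step 1: 1.2 mL + 10.8 mL = 12 mL total → factor 12/1.2 = 10
Step 2: 16-fold → factor 16
Step 3: 12-fold → factor 12
Step 4: 40 μL brought to 1 mL → factor 1000/40 = 25
Step 5: 160 μL + 1440 μL = 1600 μL total → factor 1600/160 = 10
Step 6: v brought to 28.2 mL → factor = 28.2 mL/v
Product of known-step factors = 4.8 × 10^5
Overall factor = 2.00 g/L / (0.0325 ng/mL) = 6.1538 × 10^7
Step-6 factor = 6.1538 × 10^7 / 4.8 × 10^5 = 128.21
v = 28.2 mL / 128.21 = 0.220 mL

0.220 mL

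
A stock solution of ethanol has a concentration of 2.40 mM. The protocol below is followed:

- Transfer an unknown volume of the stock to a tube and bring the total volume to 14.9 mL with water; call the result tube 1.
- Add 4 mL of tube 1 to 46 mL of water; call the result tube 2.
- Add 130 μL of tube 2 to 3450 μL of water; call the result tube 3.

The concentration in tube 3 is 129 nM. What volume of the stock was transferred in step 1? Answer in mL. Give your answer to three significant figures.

Step 1: v brought to 14.9 mL → factor = 14.9 mL/v
Step 2: 4 mL + 46 mL = 50 mL total → factor 50/4 = 12.5
Step 3: 130 μL + 3450 μL = 3580 μL total → factor 3580/130 = 27.538
Product of known-step factors = 344.23
Overall factor = 2.40 mM / (129 nM) = 18605
Step-1 factor = 18605 / 344.23 = 54.047
v = 14.9 mL / 54.047 = 0.276 mL

0.276 mL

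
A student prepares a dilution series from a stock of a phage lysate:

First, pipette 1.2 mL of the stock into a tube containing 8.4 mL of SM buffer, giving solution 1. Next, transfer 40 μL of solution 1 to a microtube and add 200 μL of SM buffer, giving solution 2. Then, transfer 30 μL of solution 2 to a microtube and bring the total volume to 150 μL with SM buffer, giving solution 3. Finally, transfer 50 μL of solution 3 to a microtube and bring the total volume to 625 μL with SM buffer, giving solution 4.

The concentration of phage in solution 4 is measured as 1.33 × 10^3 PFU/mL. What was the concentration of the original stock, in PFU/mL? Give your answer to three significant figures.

Step 1: 1.2 mL + 8.4 mL = 9.6 mL total → factor 9.6/1.2 = 8
Step 2: 40 μL + 200 μL = 240 μL total → factor 240/40 = 6
Step 3: 30 μL brought to 150 μL → factor 150/30 = 5
Step 4: 50 μL brought to 625 μL → factor 625/50 = 12.5
Overall dilution factor = 8 × 6 × 5 × 12.5 = 3000
Stock = 1.33 × 10^3 PFU/mL × 3000 = 3.99 × 10^6 PFU/mL

3.99 × 10^6 PFU/mL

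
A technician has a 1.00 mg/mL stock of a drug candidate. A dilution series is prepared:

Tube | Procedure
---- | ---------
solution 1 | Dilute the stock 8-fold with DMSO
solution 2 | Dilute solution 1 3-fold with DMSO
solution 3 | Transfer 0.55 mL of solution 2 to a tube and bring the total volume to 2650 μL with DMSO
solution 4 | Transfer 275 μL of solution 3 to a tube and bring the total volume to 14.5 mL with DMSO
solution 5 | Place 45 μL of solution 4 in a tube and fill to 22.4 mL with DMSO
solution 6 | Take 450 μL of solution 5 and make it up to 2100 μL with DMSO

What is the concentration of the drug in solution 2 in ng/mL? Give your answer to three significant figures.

Step 1: 8-fold → factor 8
Step 2: 3-fold → factor 3
Dilution factor through solution 2 = 8 × 3 = 24
[solution 2] = 1.00 mg/mL / 24 = 0.04167 mg/mL = 4.17 × 10^4 ng/mL

4.17 × 10^4 ng/mL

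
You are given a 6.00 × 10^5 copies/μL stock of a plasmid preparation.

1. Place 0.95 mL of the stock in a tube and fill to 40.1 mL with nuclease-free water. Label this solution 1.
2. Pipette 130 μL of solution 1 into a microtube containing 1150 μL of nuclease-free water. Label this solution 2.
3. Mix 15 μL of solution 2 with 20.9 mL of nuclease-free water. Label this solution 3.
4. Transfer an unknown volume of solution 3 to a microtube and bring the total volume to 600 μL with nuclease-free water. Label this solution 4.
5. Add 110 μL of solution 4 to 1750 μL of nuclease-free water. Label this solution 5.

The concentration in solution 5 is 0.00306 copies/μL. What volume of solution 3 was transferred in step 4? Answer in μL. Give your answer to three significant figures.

Step 1: 0.95 mL brought to 40.1 mL → factor 40.1/0.95 = 42.211
Step 2: 130 μL + 1150 μL = 1280 μL total → factor 1280/130 = 9.8462
Step 3: 15 μL + 20.9 mL = 20915 μL total → factor 20915/15 = 1394.3
Step 4: v brought to 600 μL → factor = 600 μL/v
Step 5: 110 μL + 1750 μL = 1860 μL total → factor 1860/110 = 16.909
Product of known-step factors = 9.7988 × 10^6
Overall factor = 6.00 × 10^5 copies/μL / (0.00306 copies/μL) = 1.9608 × 10^8
Step-4 factor = 1.9608 × 10^8 / 9.7988 × 10^6 = 20.01
v = 600 μL / 20.01 = 30.0 μL

30.0 μL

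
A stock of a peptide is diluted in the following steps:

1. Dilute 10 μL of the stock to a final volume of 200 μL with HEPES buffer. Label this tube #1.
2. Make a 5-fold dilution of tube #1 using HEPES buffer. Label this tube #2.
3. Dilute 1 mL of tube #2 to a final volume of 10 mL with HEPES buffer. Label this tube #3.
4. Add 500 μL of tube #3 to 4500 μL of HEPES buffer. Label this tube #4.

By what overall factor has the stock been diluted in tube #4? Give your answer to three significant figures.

1.00 × 10^4

Step 1: 10 μL brought to 200 μL → factor 200/10 = 20
Step 2: 5-fold → factor 5
Step 3: 1 mL brought to 10 mL → factor 10/1 = 10
Step 4: 500 μL + 4500 μL = 5000 μL total → factor 5000/500 = 10
Overall dilution factor = 20 × 5 × 10 × 10 = 10000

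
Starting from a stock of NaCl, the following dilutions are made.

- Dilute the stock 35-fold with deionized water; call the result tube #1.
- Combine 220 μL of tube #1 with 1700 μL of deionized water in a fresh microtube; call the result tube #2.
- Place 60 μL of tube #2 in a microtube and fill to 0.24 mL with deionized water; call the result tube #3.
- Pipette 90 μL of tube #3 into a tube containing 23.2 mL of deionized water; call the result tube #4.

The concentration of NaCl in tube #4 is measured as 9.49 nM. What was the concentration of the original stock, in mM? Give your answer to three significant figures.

Step 1: 35-fold → factor 35
Step 2: 220 μL + 1700 μL = 1920 μL total → factor 1920/220 = 8.7273
Step 3: 60 μL brought to 0.24 mL → factor 240/60 = 4
Step 4: 90 μL + 23.2 mL = 23290 μL total → factor 23290/90 = 258.78
Overall dilution factor = 35 × 8.7273 × 4 × 258.78 = 3.1618 × 10^5
Stock = 9.49 nM × 3.1618 × 10^5 = 3.001 × 10^6 nM = 3.00 mM

3.00 mM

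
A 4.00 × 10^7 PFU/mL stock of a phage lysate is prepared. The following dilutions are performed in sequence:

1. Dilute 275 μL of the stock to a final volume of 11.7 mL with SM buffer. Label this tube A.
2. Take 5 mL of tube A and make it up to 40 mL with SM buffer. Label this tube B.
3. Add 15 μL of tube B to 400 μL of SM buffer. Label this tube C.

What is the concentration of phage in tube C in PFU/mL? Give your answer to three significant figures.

4.25 × 10^3 PFU/mL

Step 1: 275 μL brought to 11.7 mL → factor 11700/275 = 42.545
Step 2: 5 mL brought to 40 mL → factor 40/5 = 8
Step 3: 15 μL + 400 μL = 415 μL total → factor 415/15 = 27.667
Overall dilution factor = 42.545 × 8 × 27.667 = 9416.7
Final = 4.00 × 10^7 PFU/mL / 9416.7 = 4.25 × 10^3 PFU/mL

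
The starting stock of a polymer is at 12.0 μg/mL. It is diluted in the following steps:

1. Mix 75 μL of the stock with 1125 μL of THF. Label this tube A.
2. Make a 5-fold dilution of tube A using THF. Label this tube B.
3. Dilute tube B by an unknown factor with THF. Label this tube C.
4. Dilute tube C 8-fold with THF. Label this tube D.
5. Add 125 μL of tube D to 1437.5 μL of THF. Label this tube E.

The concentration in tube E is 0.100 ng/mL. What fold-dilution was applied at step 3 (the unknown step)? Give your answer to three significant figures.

15.0-fold

Step 1: 75 μL + 1125 μL = 1200 μL total → factor 1200/75 = 16
Step 2: 5-fold → factor 5
Step 3: unknown factor x
Step 4: 8-fold → factor 8
Step 5: 125 μL + 1437.5 μL = 1562.5 μL total → factor 1562.5/125 = 12.5
Product of known-step factors = 8000
Overall factor = 12.0 μg/mL / (0.100 ng/mL) = 1.2 × 10^5
x = 1.2 × 10^5 / 8000 = 15.0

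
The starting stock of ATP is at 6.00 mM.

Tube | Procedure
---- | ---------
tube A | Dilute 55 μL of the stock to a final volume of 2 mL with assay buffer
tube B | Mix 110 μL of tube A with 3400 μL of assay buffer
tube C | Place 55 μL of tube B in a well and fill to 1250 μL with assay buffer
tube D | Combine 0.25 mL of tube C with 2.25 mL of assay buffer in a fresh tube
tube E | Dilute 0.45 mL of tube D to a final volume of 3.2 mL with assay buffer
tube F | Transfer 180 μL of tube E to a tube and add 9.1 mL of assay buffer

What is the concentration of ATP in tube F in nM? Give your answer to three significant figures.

0.0621 nM

Step 1: 55 μL brought to 2 mL → factor 2000/55 = 36.364
Step 2: 110 μL + 3400 μL = 3510 μL total → factor 3510/110 = 31.909
Step 3: 55 μL brought to 1250 μL → factor 1250/55 = 22.727
Step 4: 0.25 mL + 2.25 mL = 2.5 mL total → factor 2.5/0.25 = 10
Step 5: 0.45 mL brought to 3.2 mL → factor 3.2/0.45 = 7.1111
Step 6: 180 μL + 9.1 mL = 9280 μL total → factor 9280/180 = 51.556
Overall dilution factor = 36.364 × 31.909 × 22.727 × 10 × 7.1111 × 51.556 = 9.6681 × 10^7
Final = 6.00 mM / 9.6681 × 10^7 = 6.206 × 10^-8 mM = 0.0621 nM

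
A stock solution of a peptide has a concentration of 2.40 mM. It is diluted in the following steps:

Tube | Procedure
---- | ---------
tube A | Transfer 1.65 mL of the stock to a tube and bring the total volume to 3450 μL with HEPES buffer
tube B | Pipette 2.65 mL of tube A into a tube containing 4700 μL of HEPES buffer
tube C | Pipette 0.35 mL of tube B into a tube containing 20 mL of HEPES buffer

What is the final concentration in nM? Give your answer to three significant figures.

Step 1: 1.65 mL brought to 3450 μL → factor 3.45/1.65 = 2.0909
Step 2: 2.65 mL + 4700 μL = 7.35 mL total → factor 7.35/2.65 = 2.7736
Step 3: 0.35 mL + 20 mL = 20.35 mL total → factor 20.35/0.35 = 58.143
Overall dilution factor = 2.0909 × 2.7736 × 58.143 = 337.19
Final = 2.40 mM / 337.19 = 0.007118 mM = 7.12 × 10^3 nM

7.12 × 10^3 nM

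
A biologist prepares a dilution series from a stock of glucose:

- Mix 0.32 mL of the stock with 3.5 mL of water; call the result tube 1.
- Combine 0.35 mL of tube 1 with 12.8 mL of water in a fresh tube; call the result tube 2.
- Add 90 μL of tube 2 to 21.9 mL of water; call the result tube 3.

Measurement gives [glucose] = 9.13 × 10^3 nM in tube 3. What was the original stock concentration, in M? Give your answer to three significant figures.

1.00 M

Step 1: 0.32 mL + 3.5 mL = 3.82 mL total → factor 3.82/0.32 = 11.938
Step 2: 0.35 mL + 12.8 mL = 13.15 mL total → factor 13.15/0.35 = 37.571
Step 3: 90 μL + 21.9 mL = 21990 μL total → factor 21990/90 = 244.33
Overall dilution factor = 11.938 × 37.571 × 244.33 = 1.0959 × 10^5
Stock = 9.13 × 10^3 nM × 1.0959 × 10^5 = 1.001 × 10^9 nM = 1.00 M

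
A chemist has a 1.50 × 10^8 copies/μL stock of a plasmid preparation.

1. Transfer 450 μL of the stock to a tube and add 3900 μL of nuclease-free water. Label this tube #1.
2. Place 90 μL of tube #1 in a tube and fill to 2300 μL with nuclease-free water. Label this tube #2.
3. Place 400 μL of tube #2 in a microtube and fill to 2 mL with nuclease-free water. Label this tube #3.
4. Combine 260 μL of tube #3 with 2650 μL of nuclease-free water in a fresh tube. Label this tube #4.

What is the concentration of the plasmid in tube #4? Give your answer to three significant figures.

Step 1: 450 μL + 3900 μL = 4350 μL total → factor 4350/450 = 9.6667
Step 2: 90 μL brought to 2300 μL → factor 2300/90 = 25.556
Step 3: 400 μL brought to 2 mL → factor 2000/400 = 5
Step 4: 260 μL + 2650 μL = 2910 μL total → factor 2910/260 = 11.192
Overall dilution factor = 9.6667 × 25.556 × 5 × 11.192 = 13825
Final = 1.50 × 10^8 copies/μL / 13825 = 1.09 × 10^4 copies/μL

1.09 × 10^4 copies/μL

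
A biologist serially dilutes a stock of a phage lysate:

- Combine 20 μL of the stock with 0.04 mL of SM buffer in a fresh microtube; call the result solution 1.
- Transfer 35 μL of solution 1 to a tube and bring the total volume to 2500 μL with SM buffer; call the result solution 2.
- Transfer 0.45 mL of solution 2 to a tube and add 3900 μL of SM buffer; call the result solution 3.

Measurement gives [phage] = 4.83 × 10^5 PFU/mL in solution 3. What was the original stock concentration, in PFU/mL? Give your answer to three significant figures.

Step 1: 20 μL + 0.04 mL = 60 μL total → factor 60/20 = 3
Step 2: 35 μL brought to 2500 μL → factor 2500/35 = 71.429
Step 3: 0.45 mL + 3900 μL = 4.35 mL total → factor 4.35/0.45 = 9.6667
Overall dilution factor = 3 × 71.429 × 9.6667 = 2071.4
Stock = 4.83 × 10^5 PFU/mL × 2071.4 = 1.00 × 10^9 PFU/mL

1.00 × 10^9 PFU/mL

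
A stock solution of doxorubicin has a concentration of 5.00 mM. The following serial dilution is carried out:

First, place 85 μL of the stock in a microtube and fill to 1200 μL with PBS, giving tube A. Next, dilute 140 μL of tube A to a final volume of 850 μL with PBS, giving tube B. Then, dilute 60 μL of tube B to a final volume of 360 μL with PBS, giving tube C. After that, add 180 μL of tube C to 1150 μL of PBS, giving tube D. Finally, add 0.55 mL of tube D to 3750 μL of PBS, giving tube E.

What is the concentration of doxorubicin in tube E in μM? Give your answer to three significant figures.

0.168 μM

Step 1: 85 μL brought to 1200 μL → factor 1200/85 = 14.118
Step 2: 140 μL brought to 850 μL → factor 850/140 = 6.0714
Step 3: 60 μL brought to 360 μL → factor 360/60 = 6
Step 4: 180 μL + 1150 μL = 1330 μL total → factor 1330/180 = 7.3889
Step 5: 0.55 mL + 3750 μL = 4.3 mL total → factor 4.3/0.55 = 7.8182
Overall dilution factor = 14.118 × 6.0714 × 6 × 7.3889 × 7.8182 = 29709
Final = 5.00 mM / 29709 = 0.0001683 mM = 0.168 μM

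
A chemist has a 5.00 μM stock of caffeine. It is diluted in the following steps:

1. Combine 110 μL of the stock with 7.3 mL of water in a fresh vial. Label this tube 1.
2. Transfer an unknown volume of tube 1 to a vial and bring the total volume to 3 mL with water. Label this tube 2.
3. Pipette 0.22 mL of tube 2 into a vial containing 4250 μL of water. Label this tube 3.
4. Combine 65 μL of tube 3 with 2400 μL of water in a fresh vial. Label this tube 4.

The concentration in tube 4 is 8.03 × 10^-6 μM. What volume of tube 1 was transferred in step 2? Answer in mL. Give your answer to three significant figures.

0.250 mL

Step 1: 110 μL + 7.3 mL = 7410 μL total → factor 7410/110 = 67.364
Step 2: v brought to 3 mL → factor = 3 mL/v
Step 3: 0.22 mL + 4250 μL = 4.47 mL total → factor 4.47/0.22 = 20.318
Step 4: 65 μL + 2400 μL = 2465 μL total → factor 2465/65 = 37.923
Product of known-step factors = 51906
Overall factor = 5.00 μM / (8.03 × 10^-6 μM) = 6.2267 × 10^5
Step-2 factor = 6.2267 × 10^5 / 51906 = 11.996
v = 3 mL / 11.996 = 0.250 mL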